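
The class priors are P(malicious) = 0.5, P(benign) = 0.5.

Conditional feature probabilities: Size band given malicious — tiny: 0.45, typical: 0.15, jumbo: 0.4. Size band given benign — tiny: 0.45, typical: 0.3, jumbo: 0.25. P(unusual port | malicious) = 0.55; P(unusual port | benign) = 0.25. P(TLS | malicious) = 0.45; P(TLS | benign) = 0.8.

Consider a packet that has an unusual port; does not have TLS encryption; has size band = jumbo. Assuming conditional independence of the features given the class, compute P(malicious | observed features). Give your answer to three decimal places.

malicious: 0.5 × 0.4 × 0.55 × (1−0.45) = 0.0605
benign: 0.5 × 0.25 × 0.25 × (1−0.8) = 0.00625
P(malicious | x) = 0.0605 / 0.06675 ≈ 0.906

0.906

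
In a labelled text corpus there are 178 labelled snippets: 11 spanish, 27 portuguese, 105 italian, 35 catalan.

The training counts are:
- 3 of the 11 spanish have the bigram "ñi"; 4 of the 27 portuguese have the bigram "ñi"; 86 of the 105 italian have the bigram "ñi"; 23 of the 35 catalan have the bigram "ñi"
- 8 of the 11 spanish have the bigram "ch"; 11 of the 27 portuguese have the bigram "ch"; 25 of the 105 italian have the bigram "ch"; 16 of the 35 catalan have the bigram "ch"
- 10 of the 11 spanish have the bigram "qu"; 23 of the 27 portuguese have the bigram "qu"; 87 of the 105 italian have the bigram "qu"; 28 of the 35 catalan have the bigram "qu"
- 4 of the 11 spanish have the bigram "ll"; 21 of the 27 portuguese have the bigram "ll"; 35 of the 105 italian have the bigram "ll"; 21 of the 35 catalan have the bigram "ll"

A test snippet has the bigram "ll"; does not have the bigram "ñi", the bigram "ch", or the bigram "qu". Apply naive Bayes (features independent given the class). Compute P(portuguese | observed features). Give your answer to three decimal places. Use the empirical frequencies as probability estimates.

0.483

spanish: (11/178) × (8/11) × (3/11) × (1/11) × (4/11) ≈ 0.000405203
portuguese: (27/178) × (23/27) × (16/27) × (4/27) × (21/27) ≈ 0.00882299
italian: (105/178) × (19/105) × (80/105) × (18/105) × (35/105) ≈ 0.00464725
catalan: (35/178) × (12/35) × (19/35) × (7/35) × (21/35) ≈ 0.00439165
P(portuguese | x) = 0.00882299 / 0.018267093 ≈ 0.483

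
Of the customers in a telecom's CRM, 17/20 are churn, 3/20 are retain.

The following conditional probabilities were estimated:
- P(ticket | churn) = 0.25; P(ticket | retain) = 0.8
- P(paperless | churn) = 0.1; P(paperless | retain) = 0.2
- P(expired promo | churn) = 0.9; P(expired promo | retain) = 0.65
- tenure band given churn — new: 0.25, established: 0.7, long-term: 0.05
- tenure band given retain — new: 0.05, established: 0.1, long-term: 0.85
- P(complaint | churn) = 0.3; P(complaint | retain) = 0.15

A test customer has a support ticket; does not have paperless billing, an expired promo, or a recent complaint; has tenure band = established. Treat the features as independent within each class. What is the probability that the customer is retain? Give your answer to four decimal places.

churn: 0.85 × 0.25 × (1−0.1) × (1−0.9) × 0.7 × (1−0.3) = 0.00937125
retain: 0.15 × 0.8 × (1−0.2) × (1−0.65) × 0.1 × (1−0.15) = 0.002856
P(retain | x) = 0.002856 / 0.01222725 ≈ 0.2336

0.2336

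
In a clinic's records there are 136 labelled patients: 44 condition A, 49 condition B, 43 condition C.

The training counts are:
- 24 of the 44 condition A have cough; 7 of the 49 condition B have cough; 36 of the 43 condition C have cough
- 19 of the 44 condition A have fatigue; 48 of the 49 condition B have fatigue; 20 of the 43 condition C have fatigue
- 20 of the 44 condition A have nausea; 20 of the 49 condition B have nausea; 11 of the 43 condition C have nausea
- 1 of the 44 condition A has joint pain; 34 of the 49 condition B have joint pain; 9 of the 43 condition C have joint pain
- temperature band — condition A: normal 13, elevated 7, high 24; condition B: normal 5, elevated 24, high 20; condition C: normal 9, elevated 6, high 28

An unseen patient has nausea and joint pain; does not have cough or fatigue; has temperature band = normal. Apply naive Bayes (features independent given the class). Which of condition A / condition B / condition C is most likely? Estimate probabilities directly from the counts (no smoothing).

condition C

condition A: (44/136) × (20/44) × (25/44) × (20/44) × (1/44) × (13/44) ≈ 0.000255031
condition B: (49/136) × (42/49) × (1/49) × (20/49) × (34/49) × (5/49) ≈ 0.00018214
condition C: (43/136) × (7/43) × (23/43) × (11/43) × (9/43) × (9/43) ≈ 0.000308525
Highest score → condition C.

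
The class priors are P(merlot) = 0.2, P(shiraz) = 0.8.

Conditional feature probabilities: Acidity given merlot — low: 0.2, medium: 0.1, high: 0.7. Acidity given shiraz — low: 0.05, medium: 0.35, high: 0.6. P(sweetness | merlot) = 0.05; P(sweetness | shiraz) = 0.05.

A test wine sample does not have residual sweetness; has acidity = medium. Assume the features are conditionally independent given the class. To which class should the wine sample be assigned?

shiraz

merlot: 0.2 × 0.1 × (1−0.05) = 0.019
shiraz: 0.8 × 0.35 × (1−0.05) = 0.266
Highest score → shiraz.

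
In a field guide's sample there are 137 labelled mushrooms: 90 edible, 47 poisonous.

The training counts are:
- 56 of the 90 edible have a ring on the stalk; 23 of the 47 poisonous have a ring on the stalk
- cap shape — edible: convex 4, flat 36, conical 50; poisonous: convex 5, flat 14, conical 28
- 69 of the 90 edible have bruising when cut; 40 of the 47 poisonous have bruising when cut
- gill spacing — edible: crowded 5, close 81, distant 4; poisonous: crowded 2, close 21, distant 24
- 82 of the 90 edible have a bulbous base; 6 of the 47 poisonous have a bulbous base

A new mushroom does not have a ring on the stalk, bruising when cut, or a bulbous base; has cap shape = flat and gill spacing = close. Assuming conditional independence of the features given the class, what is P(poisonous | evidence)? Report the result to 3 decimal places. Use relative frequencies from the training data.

edible: (90/137) × (34/90) × (36/90) × (21/90) × (81/90) × (8/90) ≈ 0.00185304
poisonous: (47/137) × (24/47) × (14/47) × (7/47) × (21/47) × (41/47) ≈ 0.0030292
P(poisonous | x) = 0.0030292 / 0.00488224 ≈ 0.620

0.620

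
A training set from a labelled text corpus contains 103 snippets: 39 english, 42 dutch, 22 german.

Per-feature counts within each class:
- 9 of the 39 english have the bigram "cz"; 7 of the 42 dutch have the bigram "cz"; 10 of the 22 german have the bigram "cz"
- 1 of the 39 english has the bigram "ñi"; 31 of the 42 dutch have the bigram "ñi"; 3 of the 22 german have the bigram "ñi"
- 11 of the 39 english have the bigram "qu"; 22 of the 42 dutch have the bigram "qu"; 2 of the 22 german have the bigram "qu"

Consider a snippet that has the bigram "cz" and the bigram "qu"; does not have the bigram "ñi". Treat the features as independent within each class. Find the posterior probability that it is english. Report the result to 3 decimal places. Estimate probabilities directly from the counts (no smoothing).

english: (39/103) × (9/39) × (38/39) × (11/39) ≈ 0.0240133
dutch: (42/103) × (7/42) × (11/42) × (22/42) ≈ 0.00932347
german: (22/103) × (10/22) × (19/22) × (2/22) ≈ 0.00762256
P(english | x) = 0.0240133 / 0.04095933 ≈ 0.586

0.586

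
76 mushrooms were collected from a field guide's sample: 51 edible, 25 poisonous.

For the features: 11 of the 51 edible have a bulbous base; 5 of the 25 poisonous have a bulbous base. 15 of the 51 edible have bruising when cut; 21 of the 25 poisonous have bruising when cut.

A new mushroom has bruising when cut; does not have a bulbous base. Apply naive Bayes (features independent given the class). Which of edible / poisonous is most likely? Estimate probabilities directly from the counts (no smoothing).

edible: (51/76) × (40/51) × (15/51) ≈ 0.154799
poisonous: (25/76) × (20/25) × (21/25) ≈ 0.221053
Highest score → poisonous.

poisonous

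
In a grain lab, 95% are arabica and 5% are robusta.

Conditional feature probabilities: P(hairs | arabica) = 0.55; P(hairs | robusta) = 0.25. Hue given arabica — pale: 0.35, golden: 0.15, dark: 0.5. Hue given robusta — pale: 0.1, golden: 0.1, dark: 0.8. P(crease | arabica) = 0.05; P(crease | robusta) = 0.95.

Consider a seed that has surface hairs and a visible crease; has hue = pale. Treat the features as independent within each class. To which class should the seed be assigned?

arabica: 0.95 × 0.55 × 0.35 × 0.05 = 0.00914375
robusta: 0.05 × 0.25 × 0.1 × 0.95 = 0.0011875
Highest score → arabica.

arabica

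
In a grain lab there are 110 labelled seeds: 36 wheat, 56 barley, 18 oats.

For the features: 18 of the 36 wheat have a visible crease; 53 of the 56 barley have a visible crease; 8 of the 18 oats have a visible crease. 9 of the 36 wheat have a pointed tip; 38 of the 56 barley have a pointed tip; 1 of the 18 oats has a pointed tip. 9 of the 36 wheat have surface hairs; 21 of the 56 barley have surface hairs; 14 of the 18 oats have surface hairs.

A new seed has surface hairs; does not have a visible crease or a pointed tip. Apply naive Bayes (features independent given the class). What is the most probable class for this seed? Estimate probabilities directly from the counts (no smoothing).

wheat: (36/110) × (18/36) × (27/36) × (9/36) ≈ 0.0306818
barley: (56/110) × (3/56) × (18/56) × (21/56) ≈ 0.00328734
oats: (18/110) × (10/18) × (17/18) × (14/18) ≈ 0.0667789
Highest score → oats.

oats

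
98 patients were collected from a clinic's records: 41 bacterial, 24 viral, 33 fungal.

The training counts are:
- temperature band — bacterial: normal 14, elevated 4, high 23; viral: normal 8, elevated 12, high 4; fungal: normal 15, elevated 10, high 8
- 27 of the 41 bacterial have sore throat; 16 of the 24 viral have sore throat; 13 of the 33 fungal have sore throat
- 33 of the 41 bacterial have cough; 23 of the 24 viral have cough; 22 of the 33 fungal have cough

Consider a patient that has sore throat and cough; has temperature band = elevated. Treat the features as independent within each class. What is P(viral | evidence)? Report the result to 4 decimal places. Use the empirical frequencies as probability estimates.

bacterial: (41/98) × (4/41) × (27/41) × (33/41) ≈ 0.0216344
viral: (24/98) × (12/24) × (16/24) × (23/24) ≈ 0.0782313
fungal: (33/98) × (10/33) × (13/33) × (22/33) ≈ 0.0267986
P(viral | x) = 0.0782313 / 0.1266643 ≈ 0.6176

0.6176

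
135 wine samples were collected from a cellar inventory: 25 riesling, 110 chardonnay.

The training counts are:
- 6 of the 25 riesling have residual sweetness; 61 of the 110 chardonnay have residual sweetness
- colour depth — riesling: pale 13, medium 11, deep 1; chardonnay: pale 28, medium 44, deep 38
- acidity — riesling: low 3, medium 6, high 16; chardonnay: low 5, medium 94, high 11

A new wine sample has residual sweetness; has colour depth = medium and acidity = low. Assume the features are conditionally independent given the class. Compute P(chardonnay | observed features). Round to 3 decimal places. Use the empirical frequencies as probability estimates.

0.778

riesling: (25/135) × (6/25) × (11/25) × (3/25) ≈ 0.00234667
chardonnay: (110/135) × (61/110) × (44/110) × (5/110) ≈ 0.00821549
P(chardonnay | x) = 0.00821549 / 0.01056216 ≈ 0.778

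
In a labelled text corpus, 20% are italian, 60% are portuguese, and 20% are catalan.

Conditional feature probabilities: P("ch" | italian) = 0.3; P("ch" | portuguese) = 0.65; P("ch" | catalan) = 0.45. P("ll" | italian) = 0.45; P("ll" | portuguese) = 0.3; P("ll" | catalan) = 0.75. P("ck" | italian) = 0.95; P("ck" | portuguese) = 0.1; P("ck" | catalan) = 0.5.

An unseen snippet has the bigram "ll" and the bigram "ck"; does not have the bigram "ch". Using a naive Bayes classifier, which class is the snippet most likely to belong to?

italian

italian: 0.2 × (1−0.3) × 0.45 × 0.95 = 0.05985
portuguese: 0.6 × (1−0.65) × 0.3 × 0.1 = 0.0063
catalan: 0.2 × (1−0.45) × 0.75 × 0.5 = 0.04125
Highest score → italian.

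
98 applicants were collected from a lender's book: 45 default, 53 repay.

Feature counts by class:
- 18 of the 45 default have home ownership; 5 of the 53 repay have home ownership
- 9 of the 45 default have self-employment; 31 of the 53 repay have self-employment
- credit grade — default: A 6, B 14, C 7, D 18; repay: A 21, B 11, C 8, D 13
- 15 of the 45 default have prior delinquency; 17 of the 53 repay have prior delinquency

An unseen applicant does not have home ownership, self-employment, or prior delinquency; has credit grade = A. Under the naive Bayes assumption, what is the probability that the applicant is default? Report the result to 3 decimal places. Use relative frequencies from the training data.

default: (45/98) × (27/45) × (36/45) × (6/45) × (30/45) ≈ 0.0195918
repay: (53/98) × (48/53) × (22/53) × (21/53) × (36/53) ≈ 0.0547182
P(default | x) = 0.0195918 / 0.07431 ≈ 0.264

0.264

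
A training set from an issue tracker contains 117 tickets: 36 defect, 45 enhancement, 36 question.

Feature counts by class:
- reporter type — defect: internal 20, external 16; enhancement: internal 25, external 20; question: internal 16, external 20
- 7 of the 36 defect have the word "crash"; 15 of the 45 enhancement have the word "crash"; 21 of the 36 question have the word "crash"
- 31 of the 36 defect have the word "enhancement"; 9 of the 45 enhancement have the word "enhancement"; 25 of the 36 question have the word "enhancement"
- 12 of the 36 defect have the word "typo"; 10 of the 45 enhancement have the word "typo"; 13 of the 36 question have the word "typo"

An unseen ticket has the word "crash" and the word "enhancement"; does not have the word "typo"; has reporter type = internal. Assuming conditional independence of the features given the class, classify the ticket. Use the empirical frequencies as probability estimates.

question

defect: (36/117) × (20/36) × (7/36) × (31/36) × (24/36) ≈ 0.0190813
enhancement: (45/117) × (25/45) × (15/45) × (9/45) × (35/45) ≈ 0.0110795
question: (36/117) × (16/36) × (21/36) × (25/36) × (23/36) ≈ 0.0353927
Highest score → question.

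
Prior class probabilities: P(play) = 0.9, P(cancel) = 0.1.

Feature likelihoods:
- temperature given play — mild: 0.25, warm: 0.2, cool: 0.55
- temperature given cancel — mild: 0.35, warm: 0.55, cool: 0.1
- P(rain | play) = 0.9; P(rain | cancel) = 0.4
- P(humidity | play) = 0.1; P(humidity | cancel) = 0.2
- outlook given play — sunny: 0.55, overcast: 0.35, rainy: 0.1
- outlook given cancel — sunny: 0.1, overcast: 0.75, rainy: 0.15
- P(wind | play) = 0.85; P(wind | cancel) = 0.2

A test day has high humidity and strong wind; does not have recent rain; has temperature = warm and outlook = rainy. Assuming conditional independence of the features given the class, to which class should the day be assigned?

cancel

play: 0.9 × 0.2 × (1−0.9) × 0.1 × 0.1 × 0.85 = 0.000153
cancel: 0.1 × 0.55 × (1−0.4) × 0.2 × 0.15 × 0.2 = 0.000198
Highest score → cancel.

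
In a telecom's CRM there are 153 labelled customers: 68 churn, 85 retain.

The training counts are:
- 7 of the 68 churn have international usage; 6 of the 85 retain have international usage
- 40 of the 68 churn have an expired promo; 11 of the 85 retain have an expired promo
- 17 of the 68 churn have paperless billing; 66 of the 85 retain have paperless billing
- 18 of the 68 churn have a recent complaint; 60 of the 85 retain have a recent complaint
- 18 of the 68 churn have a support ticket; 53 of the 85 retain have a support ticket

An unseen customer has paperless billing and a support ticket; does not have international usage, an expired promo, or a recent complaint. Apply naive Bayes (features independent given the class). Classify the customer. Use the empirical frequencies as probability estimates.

retain

churn: (68/153) × (61/68) × (28/68) × (17/68) × (50/68) × (18/68) ≈ 0.00798826
retain: (85/153) × (79/85) × (74/85) × (66/85) × (25/85) × (53/85) ≈ 0.0640105
Highest score → retain.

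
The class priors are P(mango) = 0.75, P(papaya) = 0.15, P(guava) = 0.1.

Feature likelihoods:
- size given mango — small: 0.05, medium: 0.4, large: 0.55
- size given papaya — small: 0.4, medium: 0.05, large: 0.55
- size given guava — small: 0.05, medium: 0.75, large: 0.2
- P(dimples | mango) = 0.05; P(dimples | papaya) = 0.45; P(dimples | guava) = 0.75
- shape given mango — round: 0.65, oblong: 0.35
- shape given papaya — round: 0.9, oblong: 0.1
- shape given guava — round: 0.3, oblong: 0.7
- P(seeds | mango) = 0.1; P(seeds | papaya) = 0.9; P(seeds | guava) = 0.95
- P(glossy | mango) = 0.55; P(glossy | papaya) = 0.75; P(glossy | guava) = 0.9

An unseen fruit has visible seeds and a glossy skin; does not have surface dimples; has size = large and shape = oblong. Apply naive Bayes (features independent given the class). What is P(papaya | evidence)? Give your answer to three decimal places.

0.225

mango: 0.75 × 0.55 × (1−0.05) × 0.35 × 0.1 × 0.55 = 0.00754359375
papaya: 0.15 × 0.55 × (1−0.45) × 0.1 × 0.9 × 0.75 = 0.0030628125
guava: 0.1 × 0.2 × (1−0.75) × 0.7 × 0.95 × 0.9 = 0.0029925
P(papaya | x) = 0.0030628125 / 0.01359890625 ≈ 0.225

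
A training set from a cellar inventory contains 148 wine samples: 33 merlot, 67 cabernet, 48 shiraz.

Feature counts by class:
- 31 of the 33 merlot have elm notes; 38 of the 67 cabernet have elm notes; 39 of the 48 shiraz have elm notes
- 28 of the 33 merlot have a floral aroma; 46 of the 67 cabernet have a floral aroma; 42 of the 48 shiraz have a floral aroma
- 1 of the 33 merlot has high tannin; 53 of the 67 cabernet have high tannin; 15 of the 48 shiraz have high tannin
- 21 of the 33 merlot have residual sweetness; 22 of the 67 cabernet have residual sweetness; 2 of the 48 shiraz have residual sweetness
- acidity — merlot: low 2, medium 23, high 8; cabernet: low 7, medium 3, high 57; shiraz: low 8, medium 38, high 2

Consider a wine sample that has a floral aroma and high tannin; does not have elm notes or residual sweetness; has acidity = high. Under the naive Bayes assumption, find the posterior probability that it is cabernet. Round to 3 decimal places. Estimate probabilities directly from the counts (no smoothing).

0.989

merlot: (33/148) × (2/33) × (28/33) × (1/33) × (12/33) × (8/33) ≈ 0.0000306296
cabernet: (67/148) × (29/67) × (46/67) × (53/67) × (45/67) × (57/67) ≈ 0.0608076
shiraz: (48/148) × (9/48) × (42/48) × (15/48) × (46/48) × (2/48) ≈ 0.000663964
P(cabernet | x) = 0.0608076 / 0.0615021936 ≈ 0.989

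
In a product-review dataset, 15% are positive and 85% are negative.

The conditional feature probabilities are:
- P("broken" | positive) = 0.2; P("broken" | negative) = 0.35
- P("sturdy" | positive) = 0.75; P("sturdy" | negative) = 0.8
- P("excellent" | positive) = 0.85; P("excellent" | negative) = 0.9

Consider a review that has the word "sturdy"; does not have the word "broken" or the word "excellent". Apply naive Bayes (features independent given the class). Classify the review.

negative

positive: 0.15 × (1−0.2) × 0.75 × (1−0.85) = 0.0135
negative: 0.85 × (1−0.35) × 0.8 × (1−0.9) = 0.0442
Highest score → negative.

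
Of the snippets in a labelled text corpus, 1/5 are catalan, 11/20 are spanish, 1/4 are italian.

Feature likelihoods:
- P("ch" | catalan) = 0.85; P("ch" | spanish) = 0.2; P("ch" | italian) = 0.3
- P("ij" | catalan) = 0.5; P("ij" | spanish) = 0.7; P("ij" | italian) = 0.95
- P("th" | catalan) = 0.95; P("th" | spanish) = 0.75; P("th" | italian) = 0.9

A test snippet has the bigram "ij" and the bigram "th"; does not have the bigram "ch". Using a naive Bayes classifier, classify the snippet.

catalan: 0.2 × (1−0.85) × 0.5 × 0.95 = 0.01425
spanish: 0.55 × (1−0.2) × 0.7 × 0.75 = 0.231
italian: 0.25 × (1−0.3) × 0.95 × 0.9 = 0.149625
Highest score → spanish.

spanish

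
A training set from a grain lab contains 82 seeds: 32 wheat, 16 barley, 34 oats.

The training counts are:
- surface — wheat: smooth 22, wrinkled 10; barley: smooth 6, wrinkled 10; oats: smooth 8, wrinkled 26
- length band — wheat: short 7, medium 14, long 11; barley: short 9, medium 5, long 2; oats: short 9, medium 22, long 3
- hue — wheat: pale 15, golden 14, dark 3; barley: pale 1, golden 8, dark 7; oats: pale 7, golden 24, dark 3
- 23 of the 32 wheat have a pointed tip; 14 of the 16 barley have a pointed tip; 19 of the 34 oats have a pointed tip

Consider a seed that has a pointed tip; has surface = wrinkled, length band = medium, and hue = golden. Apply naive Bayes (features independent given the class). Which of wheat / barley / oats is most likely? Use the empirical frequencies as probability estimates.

wheat: (32/82) × (10/32) × (14/32) × (14/32) × (23/32) ≈ 0.0167772
barley: (16/82) × (10/16) × (5/16) × (8/16) × (14/16) ≈ 0.016673
oats: (34/82) × (26/34) × (22/34) × (24/34) × (19/34) ≈ 0.0809301
Highest score → oats.

oats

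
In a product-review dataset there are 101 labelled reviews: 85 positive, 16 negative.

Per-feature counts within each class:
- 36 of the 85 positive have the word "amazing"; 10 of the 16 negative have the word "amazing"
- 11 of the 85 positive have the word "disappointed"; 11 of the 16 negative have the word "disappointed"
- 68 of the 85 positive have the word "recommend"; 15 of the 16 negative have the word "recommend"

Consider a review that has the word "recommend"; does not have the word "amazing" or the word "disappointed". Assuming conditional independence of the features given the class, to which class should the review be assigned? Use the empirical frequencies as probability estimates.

positive: (85/101) × (49/85) × (74/85) × (68/85) ≈ 0.337892
negative: (16/101) × (6/16) × (5/16) × (15/16) ≈ 0.0174041
Highest score → positive.

positive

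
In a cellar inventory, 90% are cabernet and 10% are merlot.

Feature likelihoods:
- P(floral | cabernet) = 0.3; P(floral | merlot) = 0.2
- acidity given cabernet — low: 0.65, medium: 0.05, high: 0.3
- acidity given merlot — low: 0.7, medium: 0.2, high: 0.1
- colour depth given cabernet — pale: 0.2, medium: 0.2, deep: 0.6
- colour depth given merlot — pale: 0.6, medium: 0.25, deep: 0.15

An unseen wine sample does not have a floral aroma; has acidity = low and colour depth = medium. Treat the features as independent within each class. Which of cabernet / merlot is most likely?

cabernet

cabernet: 0.9 × (1−0.3) × 0.65 × 0.2 = 0.0819
merlot: 0.1 × (1−0.2) × 0.7 × 0.25 = 0.014
Highest score → cabernet.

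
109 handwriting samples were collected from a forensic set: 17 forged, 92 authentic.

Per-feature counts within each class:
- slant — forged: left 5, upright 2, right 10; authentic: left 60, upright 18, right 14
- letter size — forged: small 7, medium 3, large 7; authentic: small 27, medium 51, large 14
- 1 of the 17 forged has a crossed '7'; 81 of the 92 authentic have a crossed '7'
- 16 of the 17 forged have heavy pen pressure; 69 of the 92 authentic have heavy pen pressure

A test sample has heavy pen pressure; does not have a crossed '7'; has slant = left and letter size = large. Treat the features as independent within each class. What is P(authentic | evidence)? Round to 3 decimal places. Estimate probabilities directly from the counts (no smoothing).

0.310

forged: (17/109) × (5/17) × (7/17) × (16/17) × (16/17) ≈ 0.0167315
authentic: (92/109) × (60/92) × (14/92) × (11/92) × (69/92) ≈ 0.00751158
P(authentic | x) = 0.00751158 / 0.02424308 ≈ 0.310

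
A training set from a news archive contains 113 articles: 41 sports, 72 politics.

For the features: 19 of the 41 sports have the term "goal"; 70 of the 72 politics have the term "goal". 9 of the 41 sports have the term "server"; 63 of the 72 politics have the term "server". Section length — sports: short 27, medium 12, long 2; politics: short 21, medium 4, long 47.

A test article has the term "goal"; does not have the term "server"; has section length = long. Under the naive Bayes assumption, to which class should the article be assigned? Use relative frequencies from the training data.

politics

sports: (41/113) × (19/41) × (32/41) × (2/41) ≈ 0.00640158
politics: (72/113) × (70/72) × (9/72) × (47/72) ≈ 0.050547
Highest score → politics.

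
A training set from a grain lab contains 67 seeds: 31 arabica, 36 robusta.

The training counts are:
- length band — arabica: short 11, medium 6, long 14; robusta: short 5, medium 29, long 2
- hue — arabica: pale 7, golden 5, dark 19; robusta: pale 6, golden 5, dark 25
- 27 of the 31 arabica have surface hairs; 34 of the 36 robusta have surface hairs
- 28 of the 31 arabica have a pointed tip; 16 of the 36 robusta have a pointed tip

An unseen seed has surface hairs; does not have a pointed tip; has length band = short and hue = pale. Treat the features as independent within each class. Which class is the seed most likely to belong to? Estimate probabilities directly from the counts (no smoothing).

arabica: (31/67) × (11/31) × (7/31) × (27/31) × (3/31) ≈ 0.00312475
robusta: (36/67) × (5/36) × (6/36) × (34/36) × (20/36) ≈ 0.00652601
Highest score → robusta.

robusta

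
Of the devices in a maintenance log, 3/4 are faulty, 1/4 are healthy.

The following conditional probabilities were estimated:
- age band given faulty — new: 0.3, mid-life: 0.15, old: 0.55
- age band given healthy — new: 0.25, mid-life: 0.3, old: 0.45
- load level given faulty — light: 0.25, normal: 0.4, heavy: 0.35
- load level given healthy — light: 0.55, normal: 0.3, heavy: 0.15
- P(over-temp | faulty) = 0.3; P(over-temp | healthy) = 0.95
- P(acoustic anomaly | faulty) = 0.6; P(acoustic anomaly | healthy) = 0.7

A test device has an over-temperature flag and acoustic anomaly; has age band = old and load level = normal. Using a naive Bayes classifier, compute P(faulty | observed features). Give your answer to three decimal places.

faulty: 0.75 × 0.55 × 0.4 × 0.3 × 0.6 = 0.0297
healthy: 0.25 × 0.45 × 0.3 × 0.95 × 0.7 = 0.02244375
P(faulty | x) = 0.0297 / 0.05214375 ≈ 0.570

0.570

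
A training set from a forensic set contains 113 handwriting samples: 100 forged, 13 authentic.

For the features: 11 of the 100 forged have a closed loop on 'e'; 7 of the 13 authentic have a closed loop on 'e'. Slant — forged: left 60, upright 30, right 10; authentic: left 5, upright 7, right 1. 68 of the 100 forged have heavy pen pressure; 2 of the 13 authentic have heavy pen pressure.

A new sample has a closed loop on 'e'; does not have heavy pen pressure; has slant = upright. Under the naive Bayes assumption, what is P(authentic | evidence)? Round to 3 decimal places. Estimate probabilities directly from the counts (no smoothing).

forged: (100/113) × (11/100) × (30/100) × (32/100) ≈ 0.00934513
authentic: (13/113) × (7/13) × (7/13) × (11/13) ≈ 0.0282243
P(authentic | x) = 0.0282243 / 0.03756943 ≈ 0.751

0.751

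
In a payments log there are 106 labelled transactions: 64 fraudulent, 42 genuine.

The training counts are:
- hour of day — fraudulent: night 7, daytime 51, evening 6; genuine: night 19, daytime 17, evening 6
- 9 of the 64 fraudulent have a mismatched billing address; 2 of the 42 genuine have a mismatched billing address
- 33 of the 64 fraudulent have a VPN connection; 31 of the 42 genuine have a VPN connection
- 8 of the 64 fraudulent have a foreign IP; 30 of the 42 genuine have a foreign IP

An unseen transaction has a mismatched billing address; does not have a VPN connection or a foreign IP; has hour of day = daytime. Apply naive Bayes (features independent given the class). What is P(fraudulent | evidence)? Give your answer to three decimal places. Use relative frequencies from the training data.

0.980

fraudulent: (64/106) × (51/64) × (9/64) × (31/64) × (56/64) ≈ 0.0286759
genuine: (42/106) × (17/42) × (2/42) × (11/42) × (12/42) ≈ 0.000571477
P(fraudulent | x) = 0.0286759 / 0.029247377 ≈ 0.980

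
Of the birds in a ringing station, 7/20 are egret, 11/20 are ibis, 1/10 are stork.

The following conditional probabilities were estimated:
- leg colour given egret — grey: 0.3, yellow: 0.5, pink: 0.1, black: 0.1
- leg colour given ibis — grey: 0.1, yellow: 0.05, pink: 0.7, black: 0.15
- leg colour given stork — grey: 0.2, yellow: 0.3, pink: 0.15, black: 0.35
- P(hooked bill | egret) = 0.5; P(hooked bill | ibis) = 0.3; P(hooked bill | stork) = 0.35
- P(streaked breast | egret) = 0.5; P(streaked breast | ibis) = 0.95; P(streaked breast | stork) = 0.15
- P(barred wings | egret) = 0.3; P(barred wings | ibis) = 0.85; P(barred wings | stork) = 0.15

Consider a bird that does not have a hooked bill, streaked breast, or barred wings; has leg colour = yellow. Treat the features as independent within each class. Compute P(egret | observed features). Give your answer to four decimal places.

egret: 0.35 × 0.5 × (1−0.5) × (1−0.5) × (1−0.3) = 0.030625
ibis: 0.55 × 0.05 × (1−0.3) × (1−0.95) × (1−0.85) = 0.000144375
stork: 0.1 × 0.3 × (1−0.35) × (1−0.15) × (1−0.15) = 0.01408875
P(egret | x) = 0.030625 / 0.044858125 ≈ 0.6827

0.6827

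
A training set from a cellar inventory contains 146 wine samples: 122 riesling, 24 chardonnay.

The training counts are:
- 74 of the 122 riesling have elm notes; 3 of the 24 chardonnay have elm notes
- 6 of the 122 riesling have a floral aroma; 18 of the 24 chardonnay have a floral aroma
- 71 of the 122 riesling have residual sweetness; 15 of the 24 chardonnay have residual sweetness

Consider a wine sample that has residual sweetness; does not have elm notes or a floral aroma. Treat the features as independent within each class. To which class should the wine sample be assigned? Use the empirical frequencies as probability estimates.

riesling

riesling: (122/146) × (48/122) × (116/122) × (71/122) ≈ 0.181922
chardonnay: (24/146) × (21/24) × (6/24) × (15/24) ≈ 0.0224743
Highest score → riesling.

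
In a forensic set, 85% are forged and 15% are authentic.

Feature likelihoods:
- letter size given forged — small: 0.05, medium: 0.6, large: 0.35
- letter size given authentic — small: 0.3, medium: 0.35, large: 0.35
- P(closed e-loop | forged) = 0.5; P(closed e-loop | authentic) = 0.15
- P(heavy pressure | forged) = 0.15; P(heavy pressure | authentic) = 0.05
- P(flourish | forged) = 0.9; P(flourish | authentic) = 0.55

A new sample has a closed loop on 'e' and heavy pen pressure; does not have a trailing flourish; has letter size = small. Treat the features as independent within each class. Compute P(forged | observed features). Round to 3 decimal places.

forged: 0.85 × 0.05 × 0.5 × 0.15 × (1−0.9) = 0.00031875
authentic: 0.15 × 0.3 × 0.15 × 0.05 × (1−0.55) = 0.000151875
P(forged | x) = 0.00031875 / 0.000470625 ≈ 0.677

0.677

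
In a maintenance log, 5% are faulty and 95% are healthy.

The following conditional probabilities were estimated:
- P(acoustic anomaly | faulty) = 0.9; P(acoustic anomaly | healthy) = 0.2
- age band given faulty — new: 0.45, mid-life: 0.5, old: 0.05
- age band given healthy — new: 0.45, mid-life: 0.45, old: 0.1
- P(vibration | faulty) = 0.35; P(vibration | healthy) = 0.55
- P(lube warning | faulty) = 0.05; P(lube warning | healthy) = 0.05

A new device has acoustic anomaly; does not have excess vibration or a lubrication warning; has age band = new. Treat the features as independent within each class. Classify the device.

faulty: 0.05 × 0.9 × 0.45 × (1−0.35) × (1−0.05) = 0.012504375
healthy: 0.95 × 0.2 × 0.45 × (1−0.55) × (1−0.05) = 0.03655125
Highest score → healthy.

healthy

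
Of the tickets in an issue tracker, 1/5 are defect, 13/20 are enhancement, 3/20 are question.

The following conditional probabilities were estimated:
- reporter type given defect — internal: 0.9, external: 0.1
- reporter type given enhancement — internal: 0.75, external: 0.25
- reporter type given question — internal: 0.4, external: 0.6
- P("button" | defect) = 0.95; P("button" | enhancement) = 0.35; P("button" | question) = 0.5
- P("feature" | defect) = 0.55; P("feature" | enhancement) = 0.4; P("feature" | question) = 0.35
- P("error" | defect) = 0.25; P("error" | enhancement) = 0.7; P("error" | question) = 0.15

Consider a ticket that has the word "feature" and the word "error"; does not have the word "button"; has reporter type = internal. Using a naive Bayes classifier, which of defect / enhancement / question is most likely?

defect: 0.2 × 0.9 × (1−0.95) × 0.55 × 0.25 = 0.0012375
enhancement: 0.65 × 0.75 × (1−0.35) × 0.4 × 0.7 = 0.088725
question: 0.15 × 0.4 × (1−0.5) × 0.35 × 0.15 = 0.001575
Highest score → enhancement.

enhancement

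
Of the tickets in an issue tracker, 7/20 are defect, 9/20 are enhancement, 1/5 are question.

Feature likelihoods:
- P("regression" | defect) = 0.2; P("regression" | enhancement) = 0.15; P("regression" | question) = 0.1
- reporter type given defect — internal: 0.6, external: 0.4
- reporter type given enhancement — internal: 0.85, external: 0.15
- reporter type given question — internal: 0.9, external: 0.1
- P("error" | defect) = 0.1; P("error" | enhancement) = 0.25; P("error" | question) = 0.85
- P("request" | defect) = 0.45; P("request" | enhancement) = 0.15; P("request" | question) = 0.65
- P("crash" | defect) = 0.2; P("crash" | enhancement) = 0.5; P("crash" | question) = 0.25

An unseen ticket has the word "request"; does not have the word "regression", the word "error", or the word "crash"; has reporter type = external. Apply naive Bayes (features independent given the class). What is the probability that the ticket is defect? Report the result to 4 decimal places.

defect: 0.35 × (1−0.2) × 0.4 × (1−0.1) × 0.45 × (1−0.2) = 0.036288
enhancement: 0.45 × (1−0.15) × 0.15 × (1−0.25) × 0.15 × (1−0.5) = 0.00322734375
question: 0.2 × (1−0.1) × 0.1 × (1−0.85) × 0.65 × (1−0.25) = 0.00131625
P(defect | x) = 0.036288 / 0.04083159375 ≈ 0.8887

0.8887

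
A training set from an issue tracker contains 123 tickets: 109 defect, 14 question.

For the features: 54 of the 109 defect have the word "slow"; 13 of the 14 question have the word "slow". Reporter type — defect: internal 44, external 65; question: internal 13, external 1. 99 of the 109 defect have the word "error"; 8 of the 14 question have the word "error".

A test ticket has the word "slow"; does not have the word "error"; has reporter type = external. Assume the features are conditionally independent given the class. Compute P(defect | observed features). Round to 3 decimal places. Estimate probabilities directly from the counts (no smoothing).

defect: (109/123) × (54/109) × (65/109) × (10/109) ≈ 0.0240187
question: (14/123) × (13/14) × (1/14) × (6/14) ≈ 0.00323544
P(defect | x) = 0.0240187 / 0.02725414 ≈ 0.881

0.881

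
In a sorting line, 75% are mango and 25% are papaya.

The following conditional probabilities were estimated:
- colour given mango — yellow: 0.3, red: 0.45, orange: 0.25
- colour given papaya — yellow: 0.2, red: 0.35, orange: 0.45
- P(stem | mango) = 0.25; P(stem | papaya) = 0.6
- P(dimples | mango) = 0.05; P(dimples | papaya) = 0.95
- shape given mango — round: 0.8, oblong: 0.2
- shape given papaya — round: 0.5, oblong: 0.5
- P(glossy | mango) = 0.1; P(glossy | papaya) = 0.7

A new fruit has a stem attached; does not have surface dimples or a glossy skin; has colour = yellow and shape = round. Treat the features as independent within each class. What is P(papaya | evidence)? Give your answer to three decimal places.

mango: 0.75 × 0.3 × 0.25 × (1−0.05) × 0.8 × (1−0.1) = 0.038475
papaya: 0.25 × 0.2 × 0.6 × (1−0.95) × 0.5 × (1−0.7) = 0.000225
P(papaya | x) = 0.000225 / 0.0387 ≈ 0.006

0.006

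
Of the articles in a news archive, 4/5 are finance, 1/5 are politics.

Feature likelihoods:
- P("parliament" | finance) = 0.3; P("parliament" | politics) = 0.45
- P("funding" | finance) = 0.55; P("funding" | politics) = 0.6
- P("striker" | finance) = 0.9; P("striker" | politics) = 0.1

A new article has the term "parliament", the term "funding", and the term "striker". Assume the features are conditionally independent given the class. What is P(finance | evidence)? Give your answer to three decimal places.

finance: 0.8 × 0.3 × 0.55 × 0.9 = 0.1188
politics: 0.2 × 0.45 × 0.6 × 0.1 = 0.0054
P(finance | x) = 0.1188 / 0.1242 ≈ 0.957

0.957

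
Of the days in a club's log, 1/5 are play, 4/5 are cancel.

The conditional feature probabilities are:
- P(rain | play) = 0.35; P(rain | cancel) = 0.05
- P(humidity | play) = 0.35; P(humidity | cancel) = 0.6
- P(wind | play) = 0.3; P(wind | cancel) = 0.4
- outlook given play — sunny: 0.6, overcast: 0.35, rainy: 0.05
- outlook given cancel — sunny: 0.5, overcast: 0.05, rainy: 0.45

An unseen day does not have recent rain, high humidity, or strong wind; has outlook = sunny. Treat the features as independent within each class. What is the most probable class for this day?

play: 0.2 × (1−0.35) × (1−0.35) × (1−0.3) × 0.6 = 0.03549
cancel: 0.8 × (1−0.05) × (1−0.6) × (1−0.4) × 0.5 = 0.0912
Highest score → cancel.

cancel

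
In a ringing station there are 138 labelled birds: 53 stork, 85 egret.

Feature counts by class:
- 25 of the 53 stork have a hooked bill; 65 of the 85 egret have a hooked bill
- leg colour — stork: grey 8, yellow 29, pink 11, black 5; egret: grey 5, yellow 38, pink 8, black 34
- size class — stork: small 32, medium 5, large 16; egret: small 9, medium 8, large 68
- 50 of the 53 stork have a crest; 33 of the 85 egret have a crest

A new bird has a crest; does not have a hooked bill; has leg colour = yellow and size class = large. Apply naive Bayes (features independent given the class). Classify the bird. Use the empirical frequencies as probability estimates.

stork

stork: (53/138) × (28/53) × (29/53) × (16/53) × (50/53) ≈ 0.0316184
egret: (85/138) × (20/85) × (38/85) × (68/85) × (33/85) ≈ 0.0201234
Highest score → stork.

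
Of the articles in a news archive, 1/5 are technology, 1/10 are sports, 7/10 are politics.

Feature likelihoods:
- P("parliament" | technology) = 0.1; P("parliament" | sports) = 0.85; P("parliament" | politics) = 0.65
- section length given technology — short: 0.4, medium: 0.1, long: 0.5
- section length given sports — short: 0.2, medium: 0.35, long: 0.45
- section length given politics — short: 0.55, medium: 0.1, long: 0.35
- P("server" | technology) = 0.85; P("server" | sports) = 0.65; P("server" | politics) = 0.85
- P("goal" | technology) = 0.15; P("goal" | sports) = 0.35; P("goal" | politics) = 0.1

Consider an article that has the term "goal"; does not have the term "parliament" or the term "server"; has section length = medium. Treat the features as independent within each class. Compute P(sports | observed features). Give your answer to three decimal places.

0.454

technology: 0.2 × (1−0.1) × 0.1 × (1−0.85) × 0.15 = 0.000405
sports: 0.1 × (1−0.85) × 0.35 × (1−0.65) × 0.35 = 0.000643125
politics: 0.7 × (1−0.65) × 0.1 × (1−0.85) × 0.1 = 0.0003675
P(sports | x) = 0.000643125 / 0.001415625 ≈ 0.454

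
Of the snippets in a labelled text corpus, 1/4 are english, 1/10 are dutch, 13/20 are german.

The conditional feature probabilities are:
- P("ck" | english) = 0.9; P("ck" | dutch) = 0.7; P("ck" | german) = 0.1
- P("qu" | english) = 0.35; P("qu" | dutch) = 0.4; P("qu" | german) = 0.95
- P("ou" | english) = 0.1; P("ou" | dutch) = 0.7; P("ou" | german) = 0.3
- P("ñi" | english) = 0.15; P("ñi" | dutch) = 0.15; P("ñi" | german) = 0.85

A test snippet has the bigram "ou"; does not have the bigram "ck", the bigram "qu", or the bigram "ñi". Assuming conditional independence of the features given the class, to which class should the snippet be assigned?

dutch

english: 0.25 × (1−0.9) × (1−0.35) × 0.1 × (1−0.15) = 0.00138125
dutch: 0.1 × (1−0.7) × (1−0.4) × 0.7 × (1−0.15) = 0.01071
german: 0.65 × (1−0.1) × (1−0.95) × 0.3 × (1−0.85) = 0.00131625
Highest score → dutch.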